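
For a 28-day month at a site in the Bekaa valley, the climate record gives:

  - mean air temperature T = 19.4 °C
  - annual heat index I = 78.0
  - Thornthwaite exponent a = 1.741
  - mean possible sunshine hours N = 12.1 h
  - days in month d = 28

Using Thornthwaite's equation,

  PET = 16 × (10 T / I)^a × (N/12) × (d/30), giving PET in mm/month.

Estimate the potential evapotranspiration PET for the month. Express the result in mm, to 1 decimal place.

10T/I = 10 × 19.4 / 78.0 = 2.4872
(10T/I)^a = 2.4872^1.741 = 4.8858
Uncorrected PET = 16 × 4.8858 = 78.173 mm
Correction = (N/12)(d/30) = (12.1/12)(28/30) = 0.9411
PET = 78.173 × 0.9411 = 73.569 mm/month

73.6 mm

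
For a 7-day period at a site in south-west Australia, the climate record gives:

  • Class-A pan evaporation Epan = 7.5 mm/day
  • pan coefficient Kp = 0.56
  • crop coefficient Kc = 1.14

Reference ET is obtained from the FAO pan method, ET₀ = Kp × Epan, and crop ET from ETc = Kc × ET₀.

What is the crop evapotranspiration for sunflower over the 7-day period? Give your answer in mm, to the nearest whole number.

ET₀ = 0.56 × 7.5 = 4.2000 mm/d
ETc = Kc × ET₀ = 1.14 × 4.2000 = 4.7880 mm/d
Over 7 days: 4.7880 × 7 = 33.516 mm

34 mm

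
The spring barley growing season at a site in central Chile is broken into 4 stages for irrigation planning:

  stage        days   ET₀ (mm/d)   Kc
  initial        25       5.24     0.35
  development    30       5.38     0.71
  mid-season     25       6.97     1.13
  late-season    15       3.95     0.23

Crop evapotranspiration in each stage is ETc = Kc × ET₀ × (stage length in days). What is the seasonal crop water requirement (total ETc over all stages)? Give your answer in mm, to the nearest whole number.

initial: 0.35 × 5.24 × 25 = 45.85 mm
development: 0.71 × 5.38 × 30 = 114.59 mm
mid-season: 1.13 × 6.97 × 25 = 196.90 mm
late-season: 0.23 × 3.95 × 15 = 13.63 mm
Seasonal total = 370.97 mm

371 mm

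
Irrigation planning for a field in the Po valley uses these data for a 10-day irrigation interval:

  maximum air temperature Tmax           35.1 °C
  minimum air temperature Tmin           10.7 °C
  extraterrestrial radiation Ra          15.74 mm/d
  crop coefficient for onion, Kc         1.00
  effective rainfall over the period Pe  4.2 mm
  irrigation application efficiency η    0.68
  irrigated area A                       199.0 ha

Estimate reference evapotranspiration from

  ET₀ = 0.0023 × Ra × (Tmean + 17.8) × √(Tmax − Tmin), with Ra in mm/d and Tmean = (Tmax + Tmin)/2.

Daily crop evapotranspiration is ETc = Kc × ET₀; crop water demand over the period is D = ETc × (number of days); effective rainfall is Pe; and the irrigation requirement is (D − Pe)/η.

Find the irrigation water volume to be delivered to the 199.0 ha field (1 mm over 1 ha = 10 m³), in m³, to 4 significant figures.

Tmean = (35.1 + 10.7)/2 = 22.90 °C
ET₀ = 0.0023 × 15.74 × (22.90 + 17.8) × √24.4 = 0.0023 × 15.74 × 40.70 × 4.9396 = 7.2781 mm/d
ETc = Kc × ET₀ = 1.00 × 7.2781 = 7.2781 mm/d
Crop demand D = ETc × 10 d = 7.2781 × 10 = 72.781 mm
D − Pe = 72.781 − 4.2 = 68.581 mm
Gross irrigation = 68.581 / 0.68 = 100.854 mm
Volume = 100.854 mm × 199.0 ha × 10 = 200699.5 m³

200700 m³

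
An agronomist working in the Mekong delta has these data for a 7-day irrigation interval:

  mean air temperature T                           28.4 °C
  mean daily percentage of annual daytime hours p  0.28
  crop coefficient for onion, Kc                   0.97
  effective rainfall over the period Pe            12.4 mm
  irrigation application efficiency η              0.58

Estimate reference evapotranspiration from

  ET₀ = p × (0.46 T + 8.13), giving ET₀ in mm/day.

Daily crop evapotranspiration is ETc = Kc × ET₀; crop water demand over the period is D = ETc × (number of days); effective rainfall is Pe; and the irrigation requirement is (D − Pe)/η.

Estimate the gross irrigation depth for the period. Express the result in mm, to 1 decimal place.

48.1 mm

ET₀ = 0.28 × (0.46 × 28.4 + 8.13) = 0.28 × 21.194 = 5.9343 mm/d
ETc = Kc × ET₀ = 0.97 × 5.9343 = 5.7563 mm/d
Crop demand D = ETc × 7 d = 5.7563 × 7 = 40.294 mm
D − Pe = 40.294 − 12.4 = 27.894 mm
Gross irrigation = 27.894 / 0.58 = 48.093 mm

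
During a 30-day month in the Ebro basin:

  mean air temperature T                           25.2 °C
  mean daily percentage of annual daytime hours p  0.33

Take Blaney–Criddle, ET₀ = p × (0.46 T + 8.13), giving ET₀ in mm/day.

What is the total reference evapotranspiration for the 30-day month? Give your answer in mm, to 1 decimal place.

195.2 mm

ET₀ = 0.33 × (0.46 × 25.2 + 8.13) = 0.33 × 19.722 = 6.5083 mm/d
Monthly total = 6.5083 × 30 = 195.249 mm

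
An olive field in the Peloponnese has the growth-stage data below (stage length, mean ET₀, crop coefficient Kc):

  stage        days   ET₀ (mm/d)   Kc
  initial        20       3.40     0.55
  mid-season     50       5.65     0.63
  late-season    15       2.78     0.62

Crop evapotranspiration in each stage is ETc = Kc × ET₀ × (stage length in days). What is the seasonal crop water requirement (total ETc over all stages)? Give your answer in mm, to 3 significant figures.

initial: 0.55 × 3.40 × 20 = 37.40 mm
mid-season: 0.63 × 5.65 × 50 = 177.98 mm
late-season: 0.62 × 2.78 × 15 = 25.85 mm
Seasonal total = 241.23 mm

241 mm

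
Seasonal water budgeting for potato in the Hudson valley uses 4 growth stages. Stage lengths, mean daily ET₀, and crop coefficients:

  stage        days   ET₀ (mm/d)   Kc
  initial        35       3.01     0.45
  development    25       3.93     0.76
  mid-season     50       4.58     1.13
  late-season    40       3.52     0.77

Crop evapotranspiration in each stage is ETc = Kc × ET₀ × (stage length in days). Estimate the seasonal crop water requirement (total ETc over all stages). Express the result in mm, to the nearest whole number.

489 mm

initial: 0.45 × 3.01 × 35 = 47.41 mm
development: 0.76 × 3.93 × 25 = 74.67 mm
mid-season: 1.13 × 4.58 × 50 = 258.77 mm
late-season: 0.77 × 3.52 × 40 = 108.42 mm
Seasonal total = 489.27 mm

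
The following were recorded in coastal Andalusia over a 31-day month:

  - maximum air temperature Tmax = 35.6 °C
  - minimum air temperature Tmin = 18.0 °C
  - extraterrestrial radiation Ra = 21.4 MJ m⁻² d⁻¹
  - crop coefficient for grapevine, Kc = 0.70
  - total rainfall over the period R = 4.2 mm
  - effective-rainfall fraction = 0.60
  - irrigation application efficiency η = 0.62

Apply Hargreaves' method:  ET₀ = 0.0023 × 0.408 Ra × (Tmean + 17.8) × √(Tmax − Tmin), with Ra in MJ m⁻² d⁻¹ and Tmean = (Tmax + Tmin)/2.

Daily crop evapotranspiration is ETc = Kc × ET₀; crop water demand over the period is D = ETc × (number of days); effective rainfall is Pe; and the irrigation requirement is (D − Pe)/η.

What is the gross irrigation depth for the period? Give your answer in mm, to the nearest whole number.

Tmean = (35.6 + 18.0)/2 = 26.80 °C
0.408 Ra = 0.408 × 21.4 = 8.7312 mm/d equivalent
ET₀ = 0.0023 × 8.7312 × (26.80 + 17.8) × √17.6 = 0.0023 × 8.7312 × 44.60 × 4.1952 = 3.7574 mm/d
ETc = Kc × ET₀ = 0.70 × 3.7574 = 2.6302 mm/d
Crop demand D = ETc × 31 d = 2.6302 × 31 = 81.536 mm
Pe = 0.60 × 4.2 = 2.520 mm
D − Pe = 81.536 − 2.520 = 79.016 mm
Gross irrigation = 79.016 / 0.62 = 127.445 mm

127 mm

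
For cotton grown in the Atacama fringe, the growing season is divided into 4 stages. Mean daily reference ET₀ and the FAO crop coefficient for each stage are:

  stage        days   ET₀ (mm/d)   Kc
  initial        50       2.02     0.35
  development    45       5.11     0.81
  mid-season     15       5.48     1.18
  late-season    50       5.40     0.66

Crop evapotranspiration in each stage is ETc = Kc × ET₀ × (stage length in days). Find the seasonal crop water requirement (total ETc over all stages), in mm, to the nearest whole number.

497 mm

initial: 0.35 × 2.02 × 50 = 35.35 mm
development: 0.81 × 5.11 × 45 = 186.26 mm
mid-season: 1.18 × 5.48 × 15 = 97.00 mm
late-season: 0.66 × 5.40 × 50 = 178.20 mm
Seasonal total = 496.81 mm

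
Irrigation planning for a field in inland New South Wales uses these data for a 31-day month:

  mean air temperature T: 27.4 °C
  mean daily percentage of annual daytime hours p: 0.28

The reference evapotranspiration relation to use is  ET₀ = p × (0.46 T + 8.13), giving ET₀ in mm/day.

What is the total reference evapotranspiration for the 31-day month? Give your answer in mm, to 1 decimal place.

ET₀ = 0.28 × (0.46 × 27.4 + 8.13) = 0.28 × 20.734 = 5.8055 mm/d
Monthly total = 5.8055 × 31 = 179.971 mm

180.0 mm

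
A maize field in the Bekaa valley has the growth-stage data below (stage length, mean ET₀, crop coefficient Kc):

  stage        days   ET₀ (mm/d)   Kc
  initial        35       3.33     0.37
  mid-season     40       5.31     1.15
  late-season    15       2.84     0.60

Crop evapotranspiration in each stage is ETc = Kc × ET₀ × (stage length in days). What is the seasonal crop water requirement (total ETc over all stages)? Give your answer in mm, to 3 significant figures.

initial: 0.37 × 3.33 × 35 = 43.12 mm
mid-season: 1.15 × 5.31 × 40 = 244.26 mm
late-season: 0.60 × 2.84 × 15 = 25.56 mm
Seasonal total = 312.94 mm

313 mm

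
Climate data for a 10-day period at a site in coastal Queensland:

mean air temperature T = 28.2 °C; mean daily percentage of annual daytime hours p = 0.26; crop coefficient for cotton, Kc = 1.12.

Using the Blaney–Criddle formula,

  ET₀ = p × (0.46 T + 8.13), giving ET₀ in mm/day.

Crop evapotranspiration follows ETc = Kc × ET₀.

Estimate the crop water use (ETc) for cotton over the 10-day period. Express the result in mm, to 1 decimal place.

ET₀ = 0.26 × (0.46 × 28.2 + 8.13) = 0.26 × 21.102 = 5.4865 mm/d
ETc = Kc × ET₀ = 1.12 × 5.4865 = 6.1449 mm/d
Over 10 days: 6.1449 × 10 = 61.449 mm

61.4 mm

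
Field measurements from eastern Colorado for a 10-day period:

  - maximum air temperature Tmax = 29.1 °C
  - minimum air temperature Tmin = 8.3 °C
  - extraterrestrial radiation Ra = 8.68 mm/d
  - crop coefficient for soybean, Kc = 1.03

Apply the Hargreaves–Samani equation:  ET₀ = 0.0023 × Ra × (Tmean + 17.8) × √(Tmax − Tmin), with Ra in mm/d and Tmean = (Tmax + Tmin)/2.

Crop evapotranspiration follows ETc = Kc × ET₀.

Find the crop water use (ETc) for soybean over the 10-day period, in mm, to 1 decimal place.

34.2 mm

Tmean = (29.1 + 8.3)/2 = 18.70 °C
ET₀ = 0.0023 × 8.68 × (18.70 + 17.8) × √20.8 = 0.0023 × 8.68 × 36.50 × 4.5607 = 3.3233 mm/d
ETc = Kc × ET₀ = 1.03 × 3.3233 = 3.4230 mm/d
Over 10 days: 3.4230 × 10 = 34.230 mm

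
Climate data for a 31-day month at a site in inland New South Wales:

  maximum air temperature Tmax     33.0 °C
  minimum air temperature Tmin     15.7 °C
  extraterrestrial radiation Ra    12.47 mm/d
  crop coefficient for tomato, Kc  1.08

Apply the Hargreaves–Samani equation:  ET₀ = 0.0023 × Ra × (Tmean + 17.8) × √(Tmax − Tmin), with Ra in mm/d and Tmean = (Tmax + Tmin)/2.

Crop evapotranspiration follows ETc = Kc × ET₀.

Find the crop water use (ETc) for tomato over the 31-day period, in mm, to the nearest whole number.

Tmean = (33.0 + 15.7)/2 = 24.35 °C
ET₀ = 0.0023 × 12.47 × (24.35 + 17.8) × √17.3 = 0.0023 × 12.47 × 42.15 × 4.1593 = 5.0282 mm/d
ETc = Kc × ET₀ = 1.08 × 5.0282 = 5.4305 mm/d
Over 31 days: 5.4305 × 31 = 168.346 mm

168 mm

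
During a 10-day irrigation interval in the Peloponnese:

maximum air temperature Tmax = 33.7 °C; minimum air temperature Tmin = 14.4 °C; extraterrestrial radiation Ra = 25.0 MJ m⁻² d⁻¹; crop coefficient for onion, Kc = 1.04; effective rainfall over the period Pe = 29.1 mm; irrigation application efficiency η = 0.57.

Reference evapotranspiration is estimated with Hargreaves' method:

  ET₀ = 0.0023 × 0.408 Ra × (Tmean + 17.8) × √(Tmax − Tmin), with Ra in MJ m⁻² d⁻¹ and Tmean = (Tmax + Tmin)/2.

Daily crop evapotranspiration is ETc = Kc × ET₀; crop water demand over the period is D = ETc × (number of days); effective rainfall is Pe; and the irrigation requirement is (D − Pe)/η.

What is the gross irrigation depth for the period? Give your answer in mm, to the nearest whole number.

Tmean = (33.7 + 14.4)/2 = 24.05 °C
0.408 Ra = 0.408 × 25.0 = 10.2000 mm/d equivalent
ET₀ = 0.0023 × 10.2000 × (24.05 + 17.8) × √19.3 = 0.0023 × 10.2000 × 41.85 × 4.3932 = 4.3132 mm/d
ETc = Kc × ET₀ = 1.04 × 4.3132 = 4.4857 mm/d
Crop demand D = ETc × 10 d = 4.4857 × 10 = 44.857 mm
D − Pe = 44.857 − 29.1 = 15.757 mm
Gross irrigation = 15.757 / 0.57 = 27.644 mm

28 mm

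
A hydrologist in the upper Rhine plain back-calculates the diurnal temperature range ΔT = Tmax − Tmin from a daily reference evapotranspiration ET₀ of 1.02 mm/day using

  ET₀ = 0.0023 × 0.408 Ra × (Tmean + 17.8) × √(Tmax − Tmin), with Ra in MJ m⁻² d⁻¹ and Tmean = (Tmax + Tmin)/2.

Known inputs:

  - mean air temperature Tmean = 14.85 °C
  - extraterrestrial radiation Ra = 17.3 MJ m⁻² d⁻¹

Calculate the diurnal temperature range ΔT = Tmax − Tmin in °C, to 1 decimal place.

√ΔT = ET₀ / [0.0023 × 0.408 × Ra × (Tmean+17.8)] = 1.02 / (0.0023 × 7.0584 × 32.65) = 1.9243
ΔT = 1.9243² = 3.703 °C

3.7 °C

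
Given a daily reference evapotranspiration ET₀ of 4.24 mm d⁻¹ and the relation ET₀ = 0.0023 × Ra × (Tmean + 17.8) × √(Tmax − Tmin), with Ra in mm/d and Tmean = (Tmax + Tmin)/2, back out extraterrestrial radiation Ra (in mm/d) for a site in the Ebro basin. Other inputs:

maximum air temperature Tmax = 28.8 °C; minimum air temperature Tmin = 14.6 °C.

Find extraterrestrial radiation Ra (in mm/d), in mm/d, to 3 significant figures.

Tmean = 21.70 °C; √ΔT = 3.7683
Ra = ET₀ / [0.0023 × (Tmean+17.8) × √ΔT] = 4.24 / (0.0023 × 39.50 × 3.7683) = 12.385 mm/d

12.4 mm/d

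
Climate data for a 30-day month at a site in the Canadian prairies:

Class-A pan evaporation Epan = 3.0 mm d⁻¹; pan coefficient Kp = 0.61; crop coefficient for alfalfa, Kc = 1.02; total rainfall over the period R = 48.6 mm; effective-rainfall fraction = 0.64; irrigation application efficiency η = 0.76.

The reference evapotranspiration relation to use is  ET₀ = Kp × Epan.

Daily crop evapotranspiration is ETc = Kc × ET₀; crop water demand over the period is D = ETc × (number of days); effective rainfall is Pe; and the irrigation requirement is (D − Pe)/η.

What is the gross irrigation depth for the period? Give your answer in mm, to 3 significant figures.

ET₀ = 0.61 × 3.0 = 1.8300 mm/d
ETc = Kc × ET₀ = 1.02 × 1.8300 = 1.8666 mm/d
Crop demand D = ETc × 30 d = 1.8666 × 30 = 55.998 mm
Pe = 0.64 × 48.6 = 31.104 mm
D − Pe = 55.998 − 31.104 = 24.894 mm
Gross irrigation = 24.894 / 0.76 = 32.755 mm

32.8 mm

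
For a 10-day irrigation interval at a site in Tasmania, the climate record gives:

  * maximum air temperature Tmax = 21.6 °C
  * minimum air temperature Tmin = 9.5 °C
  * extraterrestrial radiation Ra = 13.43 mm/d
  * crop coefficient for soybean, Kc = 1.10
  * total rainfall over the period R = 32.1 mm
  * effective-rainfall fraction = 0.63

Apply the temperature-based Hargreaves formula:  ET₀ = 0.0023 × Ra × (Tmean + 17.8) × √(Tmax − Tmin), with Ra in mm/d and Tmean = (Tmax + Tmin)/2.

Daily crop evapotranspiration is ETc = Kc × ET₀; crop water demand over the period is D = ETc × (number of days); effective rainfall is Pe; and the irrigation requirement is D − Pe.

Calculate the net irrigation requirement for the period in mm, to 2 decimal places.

19.19 mm

Tmean = (21.6 + 9.5)/2 = 15.55 °C
ET₀ = 0.0023 × 13.43 × (15.55 + 17.8) × √12.1 = 0.0023 × 13.43 × 33.35 × 3.4785 = 3.5834 mm/d
ETc = Kc × ET₀ = 1.10 × 3.5834 = 3.9417 mm/d
Crop demand D = ETc × 10 d = 3.9417 × 10 = 39.417 mm
Pe = 0.63 × 32.1 = 20.223 mm
D − Pe = 39.417 − 20.223 = 19.194 mm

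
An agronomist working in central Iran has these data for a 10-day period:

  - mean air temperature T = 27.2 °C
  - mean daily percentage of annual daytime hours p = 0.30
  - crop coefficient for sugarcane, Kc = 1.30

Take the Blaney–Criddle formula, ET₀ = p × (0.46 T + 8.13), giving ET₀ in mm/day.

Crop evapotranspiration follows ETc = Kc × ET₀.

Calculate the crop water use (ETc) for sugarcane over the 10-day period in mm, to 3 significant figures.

80.5 mm

ET₀ = 0.30 × (0.46 × 27.2 + 8.13) = 0.30 × 20.642 = 6.1926 mm/d
ETc = Kc × ET₀ = 1.30 × 6.1926 = 8.0504 mm/d
Over 10 days: 8.0504 × 10 = 80.504 mm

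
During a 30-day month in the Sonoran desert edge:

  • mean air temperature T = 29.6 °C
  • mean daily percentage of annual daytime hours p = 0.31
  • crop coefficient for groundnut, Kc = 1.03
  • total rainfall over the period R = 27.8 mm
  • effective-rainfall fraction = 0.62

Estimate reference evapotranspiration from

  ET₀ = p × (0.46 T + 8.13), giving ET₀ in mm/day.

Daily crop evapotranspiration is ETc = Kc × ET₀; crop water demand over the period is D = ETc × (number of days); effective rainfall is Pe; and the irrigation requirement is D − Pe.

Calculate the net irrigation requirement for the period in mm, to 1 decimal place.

ET₀ = 0.31 × (0.46 × 29.6 + 8.13) = 0.31 × 21.746 = 6.7413 mm/d
ETc = Kc × ET₀ = 1.03 × 6.7413 = 6.9435 mm/d
Crop demand D = ETc × 30 d = 6.9435 × 30 = 208.305 mm
Pe = 0.62 × 27.8 = 17.236 mm
D − Pe = 208.305 − 17.236 = 191.069 mm

191.1 mm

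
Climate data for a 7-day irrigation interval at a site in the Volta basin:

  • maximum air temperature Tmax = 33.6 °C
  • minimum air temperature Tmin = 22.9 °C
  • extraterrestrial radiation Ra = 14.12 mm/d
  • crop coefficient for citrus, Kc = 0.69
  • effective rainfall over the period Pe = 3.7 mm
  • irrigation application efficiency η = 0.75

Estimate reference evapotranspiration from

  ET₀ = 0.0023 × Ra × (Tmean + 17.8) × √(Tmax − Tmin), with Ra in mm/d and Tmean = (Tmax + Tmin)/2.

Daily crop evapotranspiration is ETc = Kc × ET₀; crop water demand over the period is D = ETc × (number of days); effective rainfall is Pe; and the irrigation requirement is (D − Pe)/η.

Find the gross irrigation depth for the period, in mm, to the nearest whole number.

27 mm

Tmean = (33.6 + 22.9)/2 = 28.25 °C
ET₀ = 0.0023 × 14.12 × (28.25 + 17.8) × √10.7 = 0.0023 × 14.12 × 46.05 × 3.2711 = 4.8920 mm/d
ETc = Kc × ET₀ = 0.69 × 4.8920 = 3.3755 mm/d
Crop demand D = ETc × 7 d = 3.3755 × 7 = 23.629 mm
D − Pe = 23.629 − 3.7 = 19.929 mm
Gross irrigation = 19.929 / 0.75 = 26.572 mm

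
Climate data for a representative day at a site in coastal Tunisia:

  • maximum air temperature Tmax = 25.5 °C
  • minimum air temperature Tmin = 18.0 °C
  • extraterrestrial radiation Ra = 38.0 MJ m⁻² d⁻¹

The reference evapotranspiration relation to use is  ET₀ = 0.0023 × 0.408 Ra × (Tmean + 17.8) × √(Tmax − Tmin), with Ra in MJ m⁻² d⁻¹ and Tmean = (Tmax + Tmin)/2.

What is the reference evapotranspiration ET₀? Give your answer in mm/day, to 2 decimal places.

Tmean = (25.5 + 18.0)/2 = 21.75 °C
0.408 Ra = 0.408 × 38.0 = 15.5040 mm/d equivalent
ET₀ = 0.0023 × 15.5040 × (21.75 + 17.8) × √7.5 = 0.0023 × 15.5040 × 39.55 × 2.7386 = 3.8623 mm/d

3.86 mm/day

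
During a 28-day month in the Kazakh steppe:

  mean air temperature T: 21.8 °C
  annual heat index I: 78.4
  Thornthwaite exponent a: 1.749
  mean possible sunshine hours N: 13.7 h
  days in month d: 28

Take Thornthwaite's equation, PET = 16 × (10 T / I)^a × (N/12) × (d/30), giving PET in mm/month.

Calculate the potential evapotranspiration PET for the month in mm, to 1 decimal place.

10T/I = 10 × 21.8 / 78.4 = 2.7806
(10T/I)^a = 2.7806^1.749 = 5.9813
Uncorrected PET = 16 × 5.9813 = 95.701 mm
Correction = (N/12)(d/30) = (13.7/12)(28/30) = 1.0656
PET = 95.701 × 1.0656 = 101.979 mm/month

102.0 mm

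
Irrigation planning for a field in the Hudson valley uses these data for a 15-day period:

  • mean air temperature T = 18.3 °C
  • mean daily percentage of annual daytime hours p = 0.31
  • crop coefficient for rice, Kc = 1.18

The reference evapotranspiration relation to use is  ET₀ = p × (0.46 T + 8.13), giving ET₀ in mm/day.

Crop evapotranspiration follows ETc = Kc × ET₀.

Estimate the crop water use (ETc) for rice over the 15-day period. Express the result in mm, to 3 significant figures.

90.8 mm

ET₀ = 0.31 × (0.46 × 18.3 + 8.13) = 0.31 × 16.548 = 5.1299 mm/d
ETc = Kc × ET₀ = 1.18 × 5.1299 = 6.0533 mm/d
Over 15 days: 6.0533 × 15 = 90.800 mm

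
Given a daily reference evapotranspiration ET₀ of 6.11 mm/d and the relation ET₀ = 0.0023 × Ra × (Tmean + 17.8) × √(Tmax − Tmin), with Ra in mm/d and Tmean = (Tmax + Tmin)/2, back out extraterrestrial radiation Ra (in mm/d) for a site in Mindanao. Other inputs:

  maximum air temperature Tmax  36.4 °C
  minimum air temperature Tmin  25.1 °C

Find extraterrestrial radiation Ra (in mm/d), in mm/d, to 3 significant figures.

Tmean = 30.75 °C; √ΔT = 3.3615
Ra = ET₀ / [0.0023 × (Tmean+17.8) × √ΔT] = 6.11 / (0.0023 × 48.55 × 3.3615) = 16.278 mm/d

16.3 mm/d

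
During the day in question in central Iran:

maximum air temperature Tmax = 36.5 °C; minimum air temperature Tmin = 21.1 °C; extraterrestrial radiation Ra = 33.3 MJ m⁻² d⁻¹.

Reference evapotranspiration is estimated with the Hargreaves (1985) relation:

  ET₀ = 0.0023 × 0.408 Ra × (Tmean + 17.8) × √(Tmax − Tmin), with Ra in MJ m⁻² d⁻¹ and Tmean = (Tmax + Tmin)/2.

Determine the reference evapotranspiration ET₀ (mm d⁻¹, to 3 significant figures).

Tmean = (36.5 + 21.1)/2 = 28.80 °C
0.408 Ra = 0.408 × 33.3 = 13.5864 mm/d equivalent
ET₀ = 0.0023 × 13.5864 × (28.80 + 17.8) × √15.4 = 0.0023 × 13.5864 × 46.60 × 3.9243 = 5.7145 mm/d

5.71 mm d⁻¹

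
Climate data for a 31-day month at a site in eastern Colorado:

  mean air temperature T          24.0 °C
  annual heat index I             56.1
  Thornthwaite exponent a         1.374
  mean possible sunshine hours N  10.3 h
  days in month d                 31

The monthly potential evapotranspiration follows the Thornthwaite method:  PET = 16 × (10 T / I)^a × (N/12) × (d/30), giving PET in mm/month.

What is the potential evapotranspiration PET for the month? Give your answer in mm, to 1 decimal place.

10T/I = 10 × 24.0 / 56.1 = 4.2781
(10T/I)^a = 4.2781^1.374 = 7.3678
Uncorrected PET = 16 × 7.3678 = 117.885 mm
Correction = (N/12)(d/30) = (10.3/12)(31/30) = 0.8869
PET = 117.885 × 0.8869 = 104.552 mm/month

104.6 mm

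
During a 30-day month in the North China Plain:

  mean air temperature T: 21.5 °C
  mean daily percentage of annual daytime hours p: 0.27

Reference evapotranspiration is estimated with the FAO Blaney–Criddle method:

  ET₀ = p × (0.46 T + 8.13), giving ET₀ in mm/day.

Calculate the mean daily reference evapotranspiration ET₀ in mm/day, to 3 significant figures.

4.87 mm/day

ET₀ = 0.27 × (0.46 × 21.5 + 8.13) = 0.27 × 18.020 = 4.8654 mm/d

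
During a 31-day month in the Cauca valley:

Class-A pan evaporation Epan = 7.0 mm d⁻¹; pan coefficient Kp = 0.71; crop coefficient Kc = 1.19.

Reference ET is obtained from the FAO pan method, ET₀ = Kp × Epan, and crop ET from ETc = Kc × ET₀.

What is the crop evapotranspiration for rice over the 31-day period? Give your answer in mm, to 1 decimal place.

183.3 mm

ET₀ = 0.71 × 7.0 = 4.9700 mm/d
ETc = Kc × ET₀ = 1.19 × 4.9700 = 5.9143 mm/d
Over 31 days: 5.9143 × 31 = 183.343 mm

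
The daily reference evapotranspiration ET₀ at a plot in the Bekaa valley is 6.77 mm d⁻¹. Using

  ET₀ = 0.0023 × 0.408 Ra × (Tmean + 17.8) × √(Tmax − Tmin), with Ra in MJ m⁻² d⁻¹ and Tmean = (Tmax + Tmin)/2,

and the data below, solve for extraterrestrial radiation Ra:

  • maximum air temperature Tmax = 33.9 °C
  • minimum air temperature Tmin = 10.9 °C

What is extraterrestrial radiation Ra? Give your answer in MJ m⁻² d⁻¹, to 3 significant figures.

37.4 MJ m⁻² d⁻¹

Tmean = (33.9+10.9)/2 = 22.40 °C; ΔT = 23.0
Ra = ET₀ / [0.0023 × 0.408 × (Tmean+17.8) × √ΔT]
   = 6.77 / (0.0023 × 0.408 × 40.20 × 4.7958) = 37.421 MJ m⁻² d⁻¹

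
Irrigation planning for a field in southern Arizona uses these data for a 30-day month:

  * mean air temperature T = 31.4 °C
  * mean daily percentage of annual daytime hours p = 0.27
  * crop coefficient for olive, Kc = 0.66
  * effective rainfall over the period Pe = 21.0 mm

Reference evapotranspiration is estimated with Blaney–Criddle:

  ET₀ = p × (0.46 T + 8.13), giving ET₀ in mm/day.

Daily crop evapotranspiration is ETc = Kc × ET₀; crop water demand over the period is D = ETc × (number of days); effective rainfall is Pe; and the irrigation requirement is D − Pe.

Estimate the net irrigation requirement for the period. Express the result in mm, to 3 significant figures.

99.7 mm

ET₀ = 0.27 × (0.46 × 31.4 + 8.13) = 0.27 × 22.574 = 6.0950 mm/d
ETc = Kc × ET₀ = 0.66 × 6.0950 = 4.0227 mm/d
Crop demand D = ETc × 30 d = 4.0227 × 30 = 120.681 mm
D − Pe = 120.681 − 21.0 = 99.681 mm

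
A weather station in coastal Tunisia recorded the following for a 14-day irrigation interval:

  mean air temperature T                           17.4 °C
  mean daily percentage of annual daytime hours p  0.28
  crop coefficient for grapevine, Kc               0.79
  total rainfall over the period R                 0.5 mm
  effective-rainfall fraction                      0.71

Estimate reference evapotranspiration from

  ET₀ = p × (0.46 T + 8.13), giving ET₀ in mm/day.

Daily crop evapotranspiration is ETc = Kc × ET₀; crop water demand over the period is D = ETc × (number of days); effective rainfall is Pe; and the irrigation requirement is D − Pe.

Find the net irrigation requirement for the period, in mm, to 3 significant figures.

ET₀ = 0.28 × (0.46 × 17.4 + 8.13) = 0.28 × 16.134 = 4.5175 mm/d
ETc = Kc × ET₀ = 0.79 × 4.5175 = 3.5688 mm/d
Crop demand D = ETc × 14 d = 3.5688 × 14 = 49.963 mm
Pe = 0.71 × 0.5 = 0.355 mm
D − Pe = 49.963 − 0.355 = 49.608 mm

49.6 mm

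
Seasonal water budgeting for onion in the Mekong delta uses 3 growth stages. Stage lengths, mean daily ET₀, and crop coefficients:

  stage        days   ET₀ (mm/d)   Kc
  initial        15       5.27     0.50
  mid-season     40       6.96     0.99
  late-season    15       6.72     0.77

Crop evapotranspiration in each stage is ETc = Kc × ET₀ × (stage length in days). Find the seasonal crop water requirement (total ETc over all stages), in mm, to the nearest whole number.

initial: 0.50 × 5.27 × 15 = 39.53 mm
mid-season: 0.99 × 6.96 × 40 = 275.62 mm
late-season: 0.77 × 6.72 × 15 = 77.62 mm
Seasonal total = 392.77 mm

393 mm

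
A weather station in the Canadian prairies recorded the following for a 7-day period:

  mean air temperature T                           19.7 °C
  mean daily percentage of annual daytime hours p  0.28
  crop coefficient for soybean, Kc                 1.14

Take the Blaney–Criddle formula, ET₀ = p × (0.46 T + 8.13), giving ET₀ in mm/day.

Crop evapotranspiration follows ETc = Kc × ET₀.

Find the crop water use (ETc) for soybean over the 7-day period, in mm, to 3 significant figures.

ET₀ = 0.28 × (0.46 × 19.7 + 8.13) = 0.28 × 17.192 = 4.8138 mm/d
ETc = Kc × ET₀ = 1.14 × 4.8138 = 5.4877 mm/d
Over 7 days: 5.4877 × 7 = 38.414 mm

38.4 mm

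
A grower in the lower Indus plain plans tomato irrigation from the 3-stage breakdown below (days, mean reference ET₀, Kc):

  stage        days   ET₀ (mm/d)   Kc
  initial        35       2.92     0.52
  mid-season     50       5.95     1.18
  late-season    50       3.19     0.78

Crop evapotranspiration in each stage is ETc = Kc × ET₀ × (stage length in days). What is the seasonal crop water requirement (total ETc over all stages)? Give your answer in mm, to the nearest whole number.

initial: 0.52 × 2.92 × 35 = 53.14 mm
mid-season: 1.18 × 5.95 × 50 = 351.05 mm
late-season: 0.78 × 3.19 × 50 = 124.41 mm
Seasonal total = 528.60 mm

529 mm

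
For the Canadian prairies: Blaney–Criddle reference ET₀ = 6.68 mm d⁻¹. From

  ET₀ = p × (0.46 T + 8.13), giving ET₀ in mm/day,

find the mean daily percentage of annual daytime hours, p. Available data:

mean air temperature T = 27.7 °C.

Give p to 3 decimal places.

p = ET₀ / (0.46 T + 8.13) = 6.68 / (0.46 × 27.7 + 8.13) = 6.68 / 20.872 = 0.3200

0.320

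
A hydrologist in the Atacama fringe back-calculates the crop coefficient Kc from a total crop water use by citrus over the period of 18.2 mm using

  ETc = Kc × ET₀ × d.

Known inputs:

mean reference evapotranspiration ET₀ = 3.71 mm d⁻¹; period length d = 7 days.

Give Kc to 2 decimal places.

ETc = Kc × ET₀ × d  ⇒  Kc = ETc / (ET₀ × d)
Kc = 18.2 / (3.71 × 7) = 18.2 / 25.97 = 0.7008

0.70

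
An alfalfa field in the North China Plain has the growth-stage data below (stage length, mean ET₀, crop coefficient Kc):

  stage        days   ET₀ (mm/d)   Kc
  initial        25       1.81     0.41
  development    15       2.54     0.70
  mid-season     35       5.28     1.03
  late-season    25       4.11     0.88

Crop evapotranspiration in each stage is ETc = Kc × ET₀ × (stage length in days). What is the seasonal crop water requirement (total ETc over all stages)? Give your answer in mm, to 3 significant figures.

326 mm

initial: 0.41 × 1.81 × 25 = 18.55 mm
development: 0.70 × 2.54 × 15 = 26.67 mm
mid-season: 1.03 × 5.28 × 35 = 190.34 mm
late-season: 0.88 × 4.11 × 25 = 90.42 mm
Seasonal total = 325.98 mm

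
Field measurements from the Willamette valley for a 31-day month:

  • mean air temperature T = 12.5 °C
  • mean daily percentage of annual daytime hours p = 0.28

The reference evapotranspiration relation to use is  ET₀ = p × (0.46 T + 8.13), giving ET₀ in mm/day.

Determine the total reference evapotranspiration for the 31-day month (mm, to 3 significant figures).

ET₀ = 0.28 × (0.46 × 12.5 + 8.13) = 0.28 × 13.880 = 3.8864 mm/d
Monthly total = 3.8864 × 31 = 120.478 mm

120 mm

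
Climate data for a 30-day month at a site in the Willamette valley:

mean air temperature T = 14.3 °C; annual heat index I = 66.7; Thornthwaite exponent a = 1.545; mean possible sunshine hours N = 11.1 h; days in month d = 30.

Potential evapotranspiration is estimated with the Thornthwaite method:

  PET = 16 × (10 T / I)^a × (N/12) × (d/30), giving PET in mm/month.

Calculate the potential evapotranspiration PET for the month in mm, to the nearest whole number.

48 mm

10T/I = 10 × 14.3 / 66.7 = 2.1439
(10T/I)^a = 2.1439^1.545 = 3.2487
Uncorrected PET = 16 × 3.2487 = 51.979 mm
Correction = (N/12)(d/30) = (11.1/12)(30/30) = 0.9250
PET = 51.979 × 0.9250 = 48.081 mm/month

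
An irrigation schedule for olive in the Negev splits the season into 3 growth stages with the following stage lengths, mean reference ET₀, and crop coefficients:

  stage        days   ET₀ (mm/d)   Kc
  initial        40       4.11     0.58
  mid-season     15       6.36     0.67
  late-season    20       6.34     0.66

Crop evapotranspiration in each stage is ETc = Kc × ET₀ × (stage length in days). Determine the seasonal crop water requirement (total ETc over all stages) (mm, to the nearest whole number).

initial: 0.58 × 4.11 × 40 = 95.35 mm
mid-season: 0.67 × 6.36 × 15 = 63.92 mm
late-season: 0.66 × 6.34 × 20 = 83.69 mm
Seasonal total = 242.96 mm

243 mm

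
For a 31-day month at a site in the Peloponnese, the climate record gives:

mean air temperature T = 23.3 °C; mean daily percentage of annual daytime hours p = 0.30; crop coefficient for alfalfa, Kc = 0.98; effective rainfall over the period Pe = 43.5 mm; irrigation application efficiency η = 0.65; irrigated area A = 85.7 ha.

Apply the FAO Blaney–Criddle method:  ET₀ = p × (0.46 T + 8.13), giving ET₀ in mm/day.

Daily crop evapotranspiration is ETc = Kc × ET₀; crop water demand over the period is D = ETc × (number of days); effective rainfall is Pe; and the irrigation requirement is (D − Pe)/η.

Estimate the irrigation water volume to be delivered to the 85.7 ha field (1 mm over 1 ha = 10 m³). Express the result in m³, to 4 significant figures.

ET₀ = 0.30 × (0.46 × 23.3 + 8.13) = 0.30 × 18.848 = 5.6544 mm/d
ETc = Kc × ET₀ = 0.98 × 5.6544 = 5.5413 mm/d
Crop demand D = ETc × 31 d = 5.5413 × 31 = 171.780 mm
D − Pe = 171.780 − 43.5 = 128.280 mm
Gross irrigation = 128.280 / 0.65 = 197.354 mm
Volume = 197.354 mm × 85.7 ha × 10 = 169132.4 m³

169100 m³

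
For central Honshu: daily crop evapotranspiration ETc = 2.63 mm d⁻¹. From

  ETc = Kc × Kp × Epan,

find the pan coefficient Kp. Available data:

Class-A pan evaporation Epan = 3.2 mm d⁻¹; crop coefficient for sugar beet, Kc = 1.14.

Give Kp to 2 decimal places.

0.72

ETc = Kc × Kp × Epan  ⇒  Kp = ETc / (Kc × Epan)
Kp = 2.63 / (1.14 × 3.2) = 2.63 / 3.648 = 0.7209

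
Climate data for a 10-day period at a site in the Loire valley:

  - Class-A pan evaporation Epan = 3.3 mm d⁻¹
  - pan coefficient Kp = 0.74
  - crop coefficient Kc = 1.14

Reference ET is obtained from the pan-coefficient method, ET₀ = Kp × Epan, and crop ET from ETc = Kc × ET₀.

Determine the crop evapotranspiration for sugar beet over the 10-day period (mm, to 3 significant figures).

ET₀ = 0.74 × 3.3 = 2.4420 mm/d
ETc = Kc × ET₀ = 1.14 × 2.4420 = 2.7839 mm/d
Over 10 days: 2.7839 × 10 = 27.839 mm

27.8 mm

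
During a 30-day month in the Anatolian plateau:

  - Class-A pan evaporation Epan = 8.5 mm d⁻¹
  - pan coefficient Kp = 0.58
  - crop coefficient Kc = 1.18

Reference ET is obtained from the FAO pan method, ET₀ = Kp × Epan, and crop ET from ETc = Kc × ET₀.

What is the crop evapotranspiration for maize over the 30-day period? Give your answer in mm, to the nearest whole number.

175 mm

ET₀ = 0.58 × 8.5 = 4.9300 mm/d
ETc = Kc × ET₀ = 1.18 × 4.9300 = 5.8174 mm/d
Over 30 days: 5.8174 × 30 = 174.522 mm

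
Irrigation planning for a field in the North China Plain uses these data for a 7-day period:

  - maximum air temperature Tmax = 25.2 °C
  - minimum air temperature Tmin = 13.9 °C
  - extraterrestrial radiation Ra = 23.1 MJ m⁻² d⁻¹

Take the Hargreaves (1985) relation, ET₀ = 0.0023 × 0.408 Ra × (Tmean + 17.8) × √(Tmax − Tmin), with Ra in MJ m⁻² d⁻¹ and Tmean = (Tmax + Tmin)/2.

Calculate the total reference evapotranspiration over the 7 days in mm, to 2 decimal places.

Tmean = (25.2 + 13.9)/2 = 19.55 °C
0.408 Ra = 0.408 × 23.1 = 9.4248 mm/d equivalent
ET₀ = 0.0023 × 9.4248 × (19.55 + 17.8) × √11.3 = 0.0023 × 9.4248 × 37.35 × 3.3615 = 2.7216 mm/d
Over 7 days: 2.7216 × 7 = 19.051 mm

19.05 mm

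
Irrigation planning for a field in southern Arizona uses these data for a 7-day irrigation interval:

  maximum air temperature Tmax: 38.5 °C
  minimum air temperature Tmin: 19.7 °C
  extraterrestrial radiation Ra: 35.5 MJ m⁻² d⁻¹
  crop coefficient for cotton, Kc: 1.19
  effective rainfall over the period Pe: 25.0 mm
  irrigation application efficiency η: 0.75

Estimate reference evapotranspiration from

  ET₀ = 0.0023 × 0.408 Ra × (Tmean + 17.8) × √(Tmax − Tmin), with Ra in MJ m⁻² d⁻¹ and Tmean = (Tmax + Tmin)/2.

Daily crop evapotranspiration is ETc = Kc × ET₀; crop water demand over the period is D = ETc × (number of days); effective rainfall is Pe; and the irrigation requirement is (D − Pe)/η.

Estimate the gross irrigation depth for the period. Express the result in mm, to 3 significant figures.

41.9 mm

Tmean = (38.5 + 19.7)/2 = 29.10 °C
0.408 Ra = 0.408 × 35.5 = 14.4840 mm/d equivalent
ET₀ = 0.0023 × 14.4840 × (29.10 + 17.8) × √18.8 = 0.0023 × 14.4840 × 46.90 × 4.3359 = 6.7744 mm/d
ETc = Kc × ET₀ = 1.19 × 6.7744 = 8.0615 mm/d
Crop demand D = ETc × 7 d = 8.0615 × 7 = 56.431 mm
D − Pe = 56.431 − 25.0 = 31.431 mm
Gross irrigation = 31.431 / 0.75 = 41.908 mm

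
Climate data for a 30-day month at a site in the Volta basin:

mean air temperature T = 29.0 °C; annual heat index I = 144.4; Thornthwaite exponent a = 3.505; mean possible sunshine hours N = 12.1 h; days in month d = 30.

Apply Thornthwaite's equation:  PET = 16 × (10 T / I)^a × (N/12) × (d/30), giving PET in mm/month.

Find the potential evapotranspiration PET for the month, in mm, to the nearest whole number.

186 mm

10T/I = 10 × 29.0 / 144.4 = 2.0083
(10T/I)^a = 2.0083^3.505 = 11.5190
Uncorrected PET = 16 × 11.5190 = 184.304 mm
Correction = (N/12)(d/30) = (12.1/12)(30/30) = 1.0083
PET = 184.304 × 1.0083 = 185.834 mm/month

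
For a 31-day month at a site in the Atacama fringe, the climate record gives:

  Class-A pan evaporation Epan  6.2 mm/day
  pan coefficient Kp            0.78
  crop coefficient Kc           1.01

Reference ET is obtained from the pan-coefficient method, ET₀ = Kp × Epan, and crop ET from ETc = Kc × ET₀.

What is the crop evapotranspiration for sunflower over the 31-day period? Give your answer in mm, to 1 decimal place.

151.4 mm

ET₀ = 0.78 × 6.2 = 4.8360 mm/d
ETc = Kc × ET₀ = 1.01 × 4.8360 = 4.8844 mm/d
Over 31 days: 4.8844 × 31 = 151.416 mm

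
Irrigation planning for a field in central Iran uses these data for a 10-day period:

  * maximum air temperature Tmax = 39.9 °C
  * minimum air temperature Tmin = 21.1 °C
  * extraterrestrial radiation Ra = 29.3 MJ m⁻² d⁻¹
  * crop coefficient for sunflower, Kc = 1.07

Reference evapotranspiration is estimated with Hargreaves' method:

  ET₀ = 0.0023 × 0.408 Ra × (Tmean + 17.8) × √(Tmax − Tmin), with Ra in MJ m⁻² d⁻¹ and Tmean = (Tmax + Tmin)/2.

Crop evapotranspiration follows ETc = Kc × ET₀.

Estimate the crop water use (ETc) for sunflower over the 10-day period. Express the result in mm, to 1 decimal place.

61.6 mm

Tmean = (39.9 + 21.1)/2 = 30.50 °C
0.408 Ra = 0.408 × 29.3 = 11.9544 mm/d equivalent
ET₀ = 0.0023 × 11.9544 × (30.50 + 17.8) × √18.8 = 0.0023 × 11.9544 × 48.30 × 4.3359 = 5.7581 mm/d
ETc = Kc × ET₀ = 1.07 × 5.7581 = 6.1612 mm/d
Over 10 days: 6.1612 × 10 = 61.612 mm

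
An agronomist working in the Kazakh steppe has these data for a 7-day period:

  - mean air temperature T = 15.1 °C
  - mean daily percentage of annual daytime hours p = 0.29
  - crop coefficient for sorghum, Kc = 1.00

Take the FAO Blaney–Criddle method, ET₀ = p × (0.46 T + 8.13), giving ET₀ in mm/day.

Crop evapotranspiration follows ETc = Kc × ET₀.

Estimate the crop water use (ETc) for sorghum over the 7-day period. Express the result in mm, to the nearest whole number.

31 mm

ET₀ = 0.29 × (0.46 × 15.1 + 8.13) = 0.29 × 15.076 = 4.3720 mm/d
ETc = Kc × ET₀ = 1.00 × 4.3720 = 4.3720 mm/d
Over 7 days: 4.3720 × 7 = 30.604 mm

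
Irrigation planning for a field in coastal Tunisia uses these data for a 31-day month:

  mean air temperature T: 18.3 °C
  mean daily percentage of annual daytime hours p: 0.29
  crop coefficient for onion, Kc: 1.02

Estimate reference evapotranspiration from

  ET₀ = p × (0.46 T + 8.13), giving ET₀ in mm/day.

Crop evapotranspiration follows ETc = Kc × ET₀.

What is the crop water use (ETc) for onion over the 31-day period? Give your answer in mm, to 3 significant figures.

152 mm

ET₀ = 0.29 × (0.46 × 18.3 + 8.13) = 0.29 × 16.548 = 4.7989 mm/d
ETc = Kc × ET₀ = 1.02 × 4.7989 = 4.8949 mm/d
Over 31 days: 4.8949 × 31 = 151.742 mm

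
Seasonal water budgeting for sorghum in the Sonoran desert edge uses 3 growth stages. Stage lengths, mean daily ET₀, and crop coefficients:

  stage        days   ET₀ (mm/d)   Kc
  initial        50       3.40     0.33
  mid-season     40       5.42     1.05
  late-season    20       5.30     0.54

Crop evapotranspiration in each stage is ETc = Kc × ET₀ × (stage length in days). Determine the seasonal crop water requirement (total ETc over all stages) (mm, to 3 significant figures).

initial: 0.33 × 3.40 × 50 = 56.10 mm
mid-season: 1.05 × 5.42 × 40 = 227.64 mm
late-season: 0.54 × 5.30 × 20 = 57.24 mm
Seasonal total = 340.98 mm

341 mm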